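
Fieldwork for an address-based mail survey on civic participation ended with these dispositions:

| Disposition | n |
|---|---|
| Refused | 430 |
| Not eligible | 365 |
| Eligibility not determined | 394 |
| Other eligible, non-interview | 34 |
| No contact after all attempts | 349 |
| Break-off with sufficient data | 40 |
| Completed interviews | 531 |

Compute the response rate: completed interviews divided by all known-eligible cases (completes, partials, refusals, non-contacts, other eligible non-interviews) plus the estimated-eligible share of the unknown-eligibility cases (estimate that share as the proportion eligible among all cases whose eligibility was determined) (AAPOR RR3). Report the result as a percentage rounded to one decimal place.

Top → 531
Determined eligible → 531 + 40 + 430 + 349 + 34 = 1384
e = 1384 / (1384 + 365) = 1384 / 1749 = 0.7913
Eligible share of unknowns → 0.7913 × 394 = 311.77
Base → 1384 + 311.77 = 1695.77
RR3 = 531 / 1695.77 = 0.3131

31.3%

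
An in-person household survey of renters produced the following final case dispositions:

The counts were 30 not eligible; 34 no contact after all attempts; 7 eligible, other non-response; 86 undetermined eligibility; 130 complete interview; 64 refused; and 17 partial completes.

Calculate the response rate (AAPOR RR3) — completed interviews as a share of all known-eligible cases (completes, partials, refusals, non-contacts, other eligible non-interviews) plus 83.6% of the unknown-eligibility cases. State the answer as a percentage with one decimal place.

40.1%

Top: 130
Known eligible: 130 + 17 + 64 + 34 + 7 = 252
e × U: 0.8360 × 86 = 71.90
Denominator: 252 + 71.90 = 323.90
RR3 = 130 / 323.90 = 0.4014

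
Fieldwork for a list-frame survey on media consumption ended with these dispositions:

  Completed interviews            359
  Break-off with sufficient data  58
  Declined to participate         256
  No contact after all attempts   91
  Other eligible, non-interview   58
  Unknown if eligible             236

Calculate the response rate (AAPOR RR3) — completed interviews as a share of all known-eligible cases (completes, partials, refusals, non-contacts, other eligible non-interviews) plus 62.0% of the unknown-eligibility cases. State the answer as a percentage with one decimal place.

Num: 359
Determined eligible: 359 + 58 + 256 + 91 + 58 = 822
Eligible share of unknowns: 0.6200 × 236 = 146.32
Denom: 822 + 146.32 = 968.32
RR3 = 359 / 968.32 = 0.3707

37.1%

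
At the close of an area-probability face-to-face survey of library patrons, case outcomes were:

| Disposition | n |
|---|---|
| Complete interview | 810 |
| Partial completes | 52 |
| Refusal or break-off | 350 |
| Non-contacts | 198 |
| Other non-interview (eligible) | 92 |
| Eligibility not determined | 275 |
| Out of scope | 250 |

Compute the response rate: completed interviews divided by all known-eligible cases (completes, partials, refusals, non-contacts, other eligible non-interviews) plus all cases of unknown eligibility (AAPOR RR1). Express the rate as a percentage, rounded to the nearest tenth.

45.6%

Num = 810
Base = 810 + 52 + 350 + 198 + 92 + 275 = 1777
RR1 = 810 / 1777 = 0.4558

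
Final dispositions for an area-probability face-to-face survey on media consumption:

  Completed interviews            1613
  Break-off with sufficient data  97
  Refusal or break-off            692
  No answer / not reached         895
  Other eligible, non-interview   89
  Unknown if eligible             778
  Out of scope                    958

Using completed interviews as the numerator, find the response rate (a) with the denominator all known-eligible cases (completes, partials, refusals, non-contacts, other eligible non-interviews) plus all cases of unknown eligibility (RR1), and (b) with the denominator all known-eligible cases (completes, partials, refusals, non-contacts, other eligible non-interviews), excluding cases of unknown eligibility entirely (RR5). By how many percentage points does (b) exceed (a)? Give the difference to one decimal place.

Numerator = 1613
Base = 1613 + 97 + 692 + 895 + 89 + 778 = 4164
RR1 = 1613 / 4164 = 0.3874
Base = 1613 + 97 + 692 + 895 + 89 = 3386
RR5 = 1613 / 3386 = 0.4764
Difference = 47.64 − 38.74 = 8.90 percentage points

8.9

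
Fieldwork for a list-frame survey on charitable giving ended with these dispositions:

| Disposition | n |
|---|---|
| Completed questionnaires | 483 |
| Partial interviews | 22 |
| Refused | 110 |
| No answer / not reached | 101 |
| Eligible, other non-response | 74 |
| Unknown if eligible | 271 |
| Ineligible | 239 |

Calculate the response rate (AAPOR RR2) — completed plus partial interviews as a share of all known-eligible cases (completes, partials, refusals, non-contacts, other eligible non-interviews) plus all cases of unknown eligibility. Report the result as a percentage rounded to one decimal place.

Numerator: 483 + 22 = 505
Base: 483 + 22 + 110 + 101 + 74 + 271 = 1061
RR2 = 505 / 1061 = 0.4760

47.6%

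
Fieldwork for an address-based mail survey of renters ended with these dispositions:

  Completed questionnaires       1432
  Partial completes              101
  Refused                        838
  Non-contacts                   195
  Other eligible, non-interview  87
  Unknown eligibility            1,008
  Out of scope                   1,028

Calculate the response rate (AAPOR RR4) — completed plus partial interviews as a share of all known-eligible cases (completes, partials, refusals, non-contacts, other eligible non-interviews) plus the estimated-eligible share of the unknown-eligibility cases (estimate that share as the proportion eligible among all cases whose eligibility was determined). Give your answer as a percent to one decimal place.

Top: 1432 + 101 = 1533
Known eligible: 1432 + 101 + 838 + 195 + 87 = 2653
e = 2653 / (2653 + 1028) = 2653 / 3681 = 0.7207
Estimated eligible among unknowns: 0.7207 × 1008 = 726.47
Denom: 2653 + 726.47 = 3379.47
RR4 = 1533 / 3379.47 = 0.4536

45.4%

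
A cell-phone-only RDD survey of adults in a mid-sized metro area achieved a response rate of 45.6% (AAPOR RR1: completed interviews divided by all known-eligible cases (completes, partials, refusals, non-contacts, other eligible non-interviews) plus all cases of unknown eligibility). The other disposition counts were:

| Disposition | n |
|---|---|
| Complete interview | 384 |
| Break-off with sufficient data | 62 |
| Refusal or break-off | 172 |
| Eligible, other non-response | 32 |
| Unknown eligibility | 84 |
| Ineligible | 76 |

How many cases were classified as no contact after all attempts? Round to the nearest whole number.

108

RR1 = 384 / D = 0.456
D = 384 / 0.456 = 842.1
Other denominator terms total 734
no contact after all attempts = 842.1 − 734 ≈ 108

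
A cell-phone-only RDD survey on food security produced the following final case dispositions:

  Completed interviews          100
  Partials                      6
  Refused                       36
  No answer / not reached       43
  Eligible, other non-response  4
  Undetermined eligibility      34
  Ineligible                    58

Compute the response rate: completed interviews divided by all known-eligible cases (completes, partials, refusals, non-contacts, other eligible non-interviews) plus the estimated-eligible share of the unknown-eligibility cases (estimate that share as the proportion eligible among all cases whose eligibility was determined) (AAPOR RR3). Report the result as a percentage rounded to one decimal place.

Num: 100
Determined eligible: 100 + 6 + 36 + 43 + 4 = 189
e = 189 / (189 + 58) = 189 / 247 = 0.7652
e × U: 0.7652 × 34 = 26.02
Denom: 189 + 26.02 = 215.02
RR3 = 100 / 215.02 = 0.4651

46.5%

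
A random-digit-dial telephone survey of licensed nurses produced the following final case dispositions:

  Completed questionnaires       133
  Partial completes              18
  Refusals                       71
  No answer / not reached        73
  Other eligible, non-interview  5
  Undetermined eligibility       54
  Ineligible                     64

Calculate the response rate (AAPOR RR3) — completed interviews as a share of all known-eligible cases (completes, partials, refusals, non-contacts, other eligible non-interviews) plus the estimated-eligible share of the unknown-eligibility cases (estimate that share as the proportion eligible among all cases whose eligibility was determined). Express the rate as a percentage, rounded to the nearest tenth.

38.6%

Num → 133
Eligible (known) → 133 + 18 + 71 + 73 + 5 = 300
e = 300 / (300 + 64) = 300 / 364 = 0.8242
Estimated eligible among unknowns → 0.8242 × 54 = 44.51
Base → 300 + 44.51 = 344.51
RR3 = 133 / 344.51 = 0.3861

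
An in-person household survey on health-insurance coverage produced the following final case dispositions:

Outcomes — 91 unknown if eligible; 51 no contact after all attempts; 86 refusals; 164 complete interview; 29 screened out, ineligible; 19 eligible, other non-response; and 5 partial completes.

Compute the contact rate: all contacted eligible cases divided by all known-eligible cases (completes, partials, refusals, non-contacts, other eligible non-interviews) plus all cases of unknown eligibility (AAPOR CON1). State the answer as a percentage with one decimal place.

Top: 164 + 5 + 86 + 19 = 274
Base: 164 + 5 + 86 + 51 + 19 + 91 = 416
CON1 = 274 / 416 = 0.6587

65.9%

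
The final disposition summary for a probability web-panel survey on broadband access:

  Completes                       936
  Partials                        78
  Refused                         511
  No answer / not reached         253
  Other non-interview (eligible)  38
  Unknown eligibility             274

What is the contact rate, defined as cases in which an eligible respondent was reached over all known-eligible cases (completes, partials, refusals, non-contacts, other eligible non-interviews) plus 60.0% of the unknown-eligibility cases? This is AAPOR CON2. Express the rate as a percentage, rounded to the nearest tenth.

78.9%

Top: 936 + 78 + 511 + 38 = 1563
Determined eligible: 936 + 78 + 511 + 253 + 38 = 1816
Eligible share of unknowns: 0.6000 × 274 = 164.40
Denominator: 1816 + 164.40 = 1980.40
CON2 = 1563 / 1980.40 = 0.7892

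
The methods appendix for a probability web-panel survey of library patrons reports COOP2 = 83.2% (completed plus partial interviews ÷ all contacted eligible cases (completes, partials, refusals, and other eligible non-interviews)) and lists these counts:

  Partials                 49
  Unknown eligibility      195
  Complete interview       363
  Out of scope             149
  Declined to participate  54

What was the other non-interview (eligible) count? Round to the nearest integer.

Top → 363 + 49 = 412
COOP2 = 412 / D = 0.832
D = 412 / 0.832 = 495.2
Remaining denominator categories sum to 466
other non-interview (eligible) = 495.2 − 466 ≈ 29

29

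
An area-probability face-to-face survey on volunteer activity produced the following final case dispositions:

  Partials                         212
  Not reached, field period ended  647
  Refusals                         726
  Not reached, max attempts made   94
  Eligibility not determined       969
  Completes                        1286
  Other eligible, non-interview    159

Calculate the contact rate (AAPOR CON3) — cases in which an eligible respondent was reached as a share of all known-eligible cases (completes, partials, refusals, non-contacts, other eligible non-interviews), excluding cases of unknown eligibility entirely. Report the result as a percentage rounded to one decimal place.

76.3%

Non-contacts = 647 + 94 = 741
Top → 1286 + 212 + 726 + 159 = 2383
Denom → 1286 + 212 + 726 + 741 + 159 = 3124
CON3 = 2383 / 3124 = 0.7628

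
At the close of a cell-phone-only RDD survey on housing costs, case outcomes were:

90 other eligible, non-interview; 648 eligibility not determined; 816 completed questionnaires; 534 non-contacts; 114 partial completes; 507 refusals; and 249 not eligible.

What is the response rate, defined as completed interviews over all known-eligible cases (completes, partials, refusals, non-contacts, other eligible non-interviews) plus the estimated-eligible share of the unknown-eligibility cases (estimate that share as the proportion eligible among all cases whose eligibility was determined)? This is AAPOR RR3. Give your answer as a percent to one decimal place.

30.9%

Top: 816
Known eligible: 816 + 114 + 507 + 534 + 90 = 2061
e = 2061 / (2061 + 249) = 2061 / 2310 = 0.8922
e × U: 0.8922 × 648 = 578.15
Base: 2061 + 578.15 = 2639.15
RR3 = 816 / 2639.15 = 0.3092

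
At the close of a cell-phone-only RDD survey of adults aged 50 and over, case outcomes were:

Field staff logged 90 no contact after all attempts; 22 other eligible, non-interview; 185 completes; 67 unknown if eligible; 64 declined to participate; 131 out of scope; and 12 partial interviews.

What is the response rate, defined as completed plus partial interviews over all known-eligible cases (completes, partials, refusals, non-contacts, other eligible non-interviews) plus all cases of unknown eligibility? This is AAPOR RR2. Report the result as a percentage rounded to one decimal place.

44.8%

Top = 185 + 12 = 197
Denominator = 185 + 12 + 64 + 90 + 22 + 67 = 440
RR2 = 197 / 440 = 0.4477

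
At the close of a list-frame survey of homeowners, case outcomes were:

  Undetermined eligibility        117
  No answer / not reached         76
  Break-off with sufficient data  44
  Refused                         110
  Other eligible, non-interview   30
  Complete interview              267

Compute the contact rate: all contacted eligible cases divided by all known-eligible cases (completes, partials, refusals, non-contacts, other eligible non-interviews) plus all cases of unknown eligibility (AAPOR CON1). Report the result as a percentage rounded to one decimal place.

70.0%

Numerator → 267 + 44 + 110 + 30 = 451
Denominator → 267 + 44 + 110 + 76 + 30 + 117 = 644
CON1 = 451 / 644 = 0.7003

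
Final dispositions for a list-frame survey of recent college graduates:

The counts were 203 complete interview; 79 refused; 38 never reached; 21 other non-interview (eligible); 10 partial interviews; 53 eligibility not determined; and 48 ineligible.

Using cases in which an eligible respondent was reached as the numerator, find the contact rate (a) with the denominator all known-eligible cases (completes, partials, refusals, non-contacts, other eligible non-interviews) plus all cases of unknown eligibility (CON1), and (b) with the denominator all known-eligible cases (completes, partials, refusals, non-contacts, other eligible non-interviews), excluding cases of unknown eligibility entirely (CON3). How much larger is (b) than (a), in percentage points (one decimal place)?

11.7

Num → 203 + 10 + 79 + 21 = 313
Base → 203 + 10 + 79 + 38 + 21 + 53 = 404
CON1 = 313 / 404 = 0.7748
Base → 203 + 10 + 79 + 38 + 21 = 351
CON3 = 313 / 351 = 0.8917
Difference = 89.17 − 77.48 = 11.69 percentage points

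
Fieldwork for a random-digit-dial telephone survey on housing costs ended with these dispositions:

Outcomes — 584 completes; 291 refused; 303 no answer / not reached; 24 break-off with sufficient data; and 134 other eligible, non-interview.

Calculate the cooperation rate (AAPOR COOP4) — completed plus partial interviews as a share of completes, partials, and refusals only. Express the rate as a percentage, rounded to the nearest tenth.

67.6%

Numerator → 584 + 24 = 608
Denominator → 584 + 24 + 291 = 899
COOP4 = 608 / 899 = 0.6763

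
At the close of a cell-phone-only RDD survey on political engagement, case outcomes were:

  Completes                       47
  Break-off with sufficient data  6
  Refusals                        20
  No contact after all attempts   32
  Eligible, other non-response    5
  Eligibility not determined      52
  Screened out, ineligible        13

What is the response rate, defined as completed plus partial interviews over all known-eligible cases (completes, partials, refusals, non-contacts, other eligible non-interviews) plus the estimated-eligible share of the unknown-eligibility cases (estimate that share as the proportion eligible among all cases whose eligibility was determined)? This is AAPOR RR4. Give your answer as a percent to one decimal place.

Numerator: 47 + 6 = 53
Known eligible: 47 + 6 + 20 + 32 + 5 = 110
e = 110 / (110 + 13) = 110 / 123 = 0.8943
e × U: 0.8943 × 52 = 46.50
Denom: 110 + 46.50 = 156.50
RR4 = 53 / 156.50 = 0.3387

33.9%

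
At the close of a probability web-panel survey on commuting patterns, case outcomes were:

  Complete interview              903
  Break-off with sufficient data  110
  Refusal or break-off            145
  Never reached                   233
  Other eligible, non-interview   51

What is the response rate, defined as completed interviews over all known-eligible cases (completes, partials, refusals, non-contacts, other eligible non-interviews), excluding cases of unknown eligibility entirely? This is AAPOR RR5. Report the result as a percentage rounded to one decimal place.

62.6%

Num = 903
Denominator = 903 + 110 + 145 + 233 + 51 = 1442
RR5 = 903 / 1442 = 0.6262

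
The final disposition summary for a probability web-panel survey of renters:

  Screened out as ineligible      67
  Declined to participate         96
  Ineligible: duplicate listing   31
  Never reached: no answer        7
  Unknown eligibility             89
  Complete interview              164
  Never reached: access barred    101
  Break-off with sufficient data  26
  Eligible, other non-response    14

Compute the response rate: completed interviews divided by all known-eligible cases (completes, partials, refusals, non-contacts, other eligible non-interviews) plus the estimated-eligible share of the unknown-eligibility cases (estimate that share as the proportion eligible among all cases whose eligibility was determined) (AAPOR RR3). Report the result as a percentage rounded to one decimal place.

Non-contacts = 7 + 101 = 108
Out of scope = 67 + 31 = 98
Numerator → 164
Determined eligible → 164 + 26 + 96 + 108 + 14 = 408
e = 408 / (408 + 98) = 408 / 506 = 0.8063
Estimated eligible among unknowns → 0.8063 × 89 = 71.76
Denominator → 408 + 71.76 = 479.76
RR3 = 164 / 479.76 = 0.3418

34.2%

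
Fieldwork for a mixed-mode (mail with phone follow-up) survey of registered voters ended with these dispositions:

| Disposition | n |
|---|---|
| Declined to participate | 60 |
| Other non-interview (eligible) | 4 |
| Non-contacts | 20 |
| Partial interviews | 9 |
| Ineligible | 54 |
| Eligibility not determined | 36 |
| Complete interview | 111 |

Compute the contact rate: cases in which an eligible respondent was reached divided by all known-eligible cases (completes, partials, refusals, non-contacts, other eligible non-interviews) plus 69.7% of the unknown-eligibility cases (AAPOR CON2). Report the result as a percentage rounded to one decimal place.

Numerator = 111 + 9 + 60 + 4 = 184
Determined eligible = 111 + 9 + 60 + 20 + 4 = 204
Eligible share of unknowns = 0.6970 × 36 = 25.09
Denom = 204 + 25.09 = 229.09
CON2 = 184 / 229.09 = 0.8032

80.3%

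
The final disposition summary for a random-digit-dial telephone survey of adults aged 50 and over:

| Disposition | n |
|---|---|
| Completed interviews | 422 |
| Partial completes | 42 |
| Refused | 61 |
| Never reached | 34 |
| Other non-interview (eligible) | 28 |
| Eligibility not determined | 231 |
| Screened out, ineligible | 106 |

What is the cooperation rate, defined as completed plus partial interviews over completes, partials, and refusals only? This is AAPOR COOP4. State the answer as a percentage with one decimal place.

Numerator = 422 + 42 = 464
Denominator = 422 + 42 + 61 = 525
COOP4 = 464 / 525 = 0.8838

88.4%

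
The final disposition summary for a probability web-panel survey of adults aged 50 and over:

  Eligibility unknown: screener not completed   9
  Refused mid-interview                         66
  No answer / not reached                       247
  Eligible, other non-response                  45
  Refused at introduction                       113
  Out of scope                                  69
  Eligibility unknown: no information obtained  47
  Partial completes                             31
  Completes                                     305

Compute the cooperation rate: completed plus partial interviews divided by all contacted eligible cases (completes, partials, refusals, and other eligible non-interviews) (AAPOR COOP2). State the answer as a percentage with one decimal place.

60.0%

Refusals = 113 + 66 = 179
Eligibility not determined = 9 + 47 = 56
Num = 305 + 31 = 336
Denominator = 305 + 31 + 179 + 45 = 560
COOP2 = 336 / 560 = 0.6000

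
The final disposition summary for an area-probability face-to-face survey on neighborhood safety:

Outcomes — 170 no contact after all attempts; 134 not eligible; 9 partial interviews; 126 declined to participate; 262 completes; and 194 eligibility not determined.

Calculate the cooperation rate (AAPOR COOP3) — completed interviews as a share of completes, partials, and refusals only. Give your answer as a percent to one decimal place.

66.0%

Numerator = 262
Denominator = 262 + 9 + 126 = 397
COOP3 = 262 / 397 = 0.6599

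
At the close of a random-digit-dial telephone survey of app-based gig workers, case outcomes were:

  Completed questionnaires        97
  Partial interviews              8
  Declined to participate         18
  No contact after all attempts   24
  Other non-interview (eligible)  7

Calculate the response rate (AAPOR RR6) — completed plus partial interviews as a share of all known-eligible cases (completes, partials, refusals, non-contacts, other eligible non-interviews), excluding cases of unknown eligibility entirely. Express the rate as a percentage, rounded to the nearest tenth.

68.2%

Num → 97 + 8 = 105
Denominator → 97 + 8 + 18 + 24 + 7 = 154
RR6 = 105 / 154 = 0.6818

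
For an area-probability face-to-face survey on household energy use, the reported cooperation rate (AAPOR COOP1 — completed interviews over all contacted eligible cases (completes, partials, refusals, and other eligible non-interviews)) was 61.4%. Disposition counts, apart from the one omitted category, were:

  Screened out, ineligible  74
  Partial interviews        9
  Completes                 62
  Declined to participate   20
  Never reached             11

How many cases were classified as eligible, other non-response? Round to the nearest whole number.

10

COOP1 = 62 / D = 0.614
D = 62 / 0.614 = 101.0
Rest of base = 91
eligible, other non-response = 101.0 − 91 ≈ 10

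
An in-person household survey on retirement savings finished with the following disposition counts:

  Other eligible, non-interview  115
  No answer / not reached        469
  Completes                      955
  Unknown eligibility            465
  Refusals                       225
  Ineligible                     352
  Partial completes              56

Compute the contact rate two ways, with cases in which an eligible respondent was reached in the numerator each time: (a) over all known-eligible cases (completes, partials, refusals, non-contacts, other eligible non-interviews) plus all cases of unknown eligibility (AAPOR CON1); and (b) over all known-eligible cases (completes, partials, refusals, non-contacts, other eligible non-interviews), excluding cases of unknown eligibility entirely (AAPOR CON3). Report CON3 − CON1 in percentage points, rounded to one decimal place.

Numerator: 955 + 56 + 225 + 115 = 1351
Base: 955 + 56 + 225 + 469 + 115 + 465 = 2285
CON1 = 1351 / 2285 = 0.5912
Base: 955 + 56 + 225 + 469 + 115 = 1820
CON3 = 1351 / 1820 = 0.7423
Difference = 74.23 − 59.12 = 15.11 percentage points

15.1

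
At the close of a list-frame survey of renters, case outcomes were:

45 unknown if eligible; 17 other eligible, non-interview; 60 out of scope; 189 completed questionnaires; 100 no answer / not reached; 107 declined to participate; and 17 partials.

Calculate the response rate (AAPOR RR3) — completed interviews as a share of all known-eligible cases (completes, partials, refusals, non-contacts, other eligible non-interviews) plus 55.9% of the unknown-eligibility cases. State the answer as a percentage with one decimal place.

Num → 189
Eligible (known) → 189 + 17 + 107 + 100 + 17 = 430
Estimated eligible among unknowns → 0.5590 × 45 = 25.16
Denom → 430 + 25.16 = 455.16
RR3 = 189 / 455.16 = 0.4152

41.5%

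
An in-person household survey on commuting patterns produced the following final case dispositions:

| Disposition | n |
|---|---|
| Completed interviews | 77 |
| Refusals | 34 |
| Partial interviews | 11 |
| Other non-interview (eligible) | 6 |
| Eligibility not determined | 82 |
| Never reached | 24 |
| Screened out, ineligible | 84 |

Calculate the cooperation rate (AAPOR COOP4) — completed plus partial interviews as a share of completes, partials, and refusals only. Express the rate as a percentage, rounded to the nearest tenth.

72.1%

Top = 77 + 11 = 88
Base = 77 + 11 + 34 = 122
COOP4 = 88 / 122 = 0.7213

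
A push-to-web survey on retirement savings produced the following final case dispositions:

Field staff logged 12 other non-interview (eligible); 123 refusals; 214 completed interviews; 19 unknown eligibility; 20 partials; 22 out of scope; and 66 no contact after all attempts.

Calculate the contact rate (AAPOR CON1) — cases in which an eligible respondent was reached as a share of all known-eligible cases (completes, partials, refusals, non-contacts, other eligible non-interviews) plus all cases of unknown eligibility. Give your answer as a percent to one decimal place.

Numerator = 214 + 20 + 123 + 12 = 369
Base = 214 + 20 + 123 + 66 + 12 + 19 = 454
CON1 = 369 / 454 = 0.8128

81.3%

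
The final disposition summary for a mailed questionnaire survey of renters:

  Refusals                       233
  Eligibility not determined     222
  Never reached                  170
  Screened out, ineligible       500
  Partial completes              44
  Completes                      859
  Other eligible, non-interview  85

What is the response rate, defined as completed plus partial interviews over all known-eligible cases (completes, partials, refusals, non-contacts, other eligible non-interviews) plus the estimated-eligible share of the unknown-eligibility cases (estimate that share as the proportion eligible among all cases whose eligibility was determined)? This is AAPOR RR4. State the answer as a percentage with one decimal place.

Top: 859 + 44 = 903
Eligible (known): 859 + 44 + 233 + 170 + 85 = 1391
e = 1391 / (1391 + 500) = 1391 / 1891 = 0.7356
e × U: 0.7356 × 222 = 163.30
Denom: 1391 + 163.30 = 1554.30
RR4 = 903 / 1554.30 = 0.5810

58.1%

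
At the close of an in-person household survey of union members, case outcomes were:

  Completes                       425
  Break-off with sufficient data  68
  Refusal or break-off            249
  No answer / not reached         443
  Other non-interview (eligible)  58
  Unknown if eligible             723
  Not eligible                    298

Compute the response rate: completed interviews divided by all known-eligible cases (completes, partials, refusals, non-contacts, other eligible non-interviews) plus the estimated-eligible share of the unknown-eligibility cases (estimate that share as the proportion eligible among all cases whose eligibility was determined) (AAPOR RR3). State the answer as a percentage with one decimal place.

23.3%

Numerator = 425
Known eligible = 425 + 68 + 249 + 443 + 58 = 1243
e = 1243 / (1243 + 298) = 1243 / 1541 = 0.8066
Estimated eligible among unknowns = 0.8066 × 723 = 583.17
Base = 1243 + 583.17 = 1826.17
RR3 = 425 / 1826.17 = 0.2327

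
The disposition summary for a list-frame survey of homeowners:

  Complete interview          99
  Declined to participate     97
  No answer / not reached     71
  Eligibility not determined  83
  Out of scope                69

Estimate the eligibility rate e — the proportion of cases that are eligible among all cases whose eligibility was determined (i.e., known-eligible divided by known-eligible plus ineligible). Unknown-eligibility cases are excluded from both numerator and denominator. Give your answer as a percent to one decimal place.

Known eligible → 99 + 97 + 71 = 267
e = 267 / (267 + 69) = 267 / 336 = 0.7946

79.5%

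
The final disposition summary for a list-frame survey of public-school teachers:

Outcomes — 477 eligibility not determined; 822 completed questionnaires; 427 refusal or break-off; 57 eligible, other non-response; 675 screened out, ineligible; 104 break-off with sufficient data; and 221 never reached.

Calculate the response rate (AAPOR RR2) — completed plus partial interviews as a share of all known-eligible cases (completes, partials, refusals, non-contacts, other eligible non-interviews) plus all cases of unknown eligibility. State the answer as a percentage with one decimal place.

Num → 822 + 104 = 926
Denom → 822 + 104 + 427 + 221 + 57 + 477 = 2108
RR2 = 926 / 2108 = 0.4393

43.9%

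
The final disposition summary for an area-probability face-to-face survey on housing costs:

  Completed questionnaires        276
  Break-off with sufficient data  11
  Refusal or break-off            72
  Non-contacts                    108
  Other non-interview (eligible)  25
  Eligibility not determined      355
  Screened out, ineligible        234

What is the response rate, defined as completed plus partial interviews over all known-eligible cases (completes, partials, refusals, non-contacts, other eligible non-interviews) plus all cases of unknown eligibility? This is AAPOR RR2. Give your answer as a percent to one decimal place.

Top = 276 + 11 = 287
Denom = 276 + 11 + 72 + 108 + 25 + 355 = 847
RR2 = 287 / 847 = 0.3388

33.9%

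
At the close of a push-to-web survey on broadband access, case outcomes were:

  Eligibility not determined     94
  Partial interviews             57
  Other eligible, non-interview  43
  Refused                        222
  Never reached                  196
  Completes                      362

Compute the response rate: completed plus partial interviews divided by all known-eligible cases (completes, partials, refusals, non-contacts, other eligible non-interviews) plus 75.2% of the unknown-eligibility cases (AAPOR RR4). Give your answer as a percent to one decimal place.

44.1%

Numerator: 362 + 57 = 419
Determined eligible: 362 + 57 + 222 + 196 + 43 = 880
Estimated eligible among unknowns: 0.7520 × 94 = 70.69
Denom: 880 + 70.69 = 950.69
RR4 = 419 / 950.69 = 0.4407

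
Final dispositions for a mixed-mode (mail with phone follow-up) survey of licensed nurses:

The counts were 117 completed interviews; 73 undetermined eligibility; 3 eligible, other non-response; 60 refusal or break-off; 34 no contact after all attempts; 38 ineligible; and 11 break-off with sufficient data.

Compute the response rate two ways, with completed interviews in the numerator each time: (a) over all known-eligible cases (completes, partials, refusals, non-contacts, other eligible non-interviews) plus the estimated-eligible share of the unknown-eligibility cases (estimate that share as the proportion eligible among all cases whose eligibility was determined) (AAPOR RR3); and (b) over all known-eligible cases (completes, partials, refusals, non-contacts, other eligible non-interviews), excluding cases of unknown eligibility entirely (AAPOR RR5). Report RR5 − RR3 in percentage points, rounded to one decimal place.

Numerator → 117
Eligible (known) → 117 + 11 + 60 + 34 + 3 = 225
e = 225 / (225 + 38) = 225 / 263 = 0.8555
e × U → 0.8555 × 73 = 62.45
Denom → 225 + 62.45 = 287.45
RR3 = 117 / 287.45 = 0.4070
Denom → 117 + 11 + 60 + 34 + 3 = 225
RR5 = 117 / 225 = 0.5200
Difference = 52.00 − 40.70 = 11.30 percentage points

11.3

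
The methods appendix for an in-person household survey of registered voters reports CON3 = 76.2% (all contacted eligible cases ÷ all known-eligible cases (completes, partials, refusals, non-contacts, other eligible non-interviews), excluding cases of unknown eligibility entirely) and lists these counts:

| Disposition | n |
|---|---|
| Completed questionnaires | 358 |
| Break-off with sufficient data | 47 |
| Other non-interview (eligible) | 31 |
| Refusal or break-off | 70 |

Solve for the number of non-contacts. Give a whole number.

Num: 358 + 47 + 70 + 31 = 506
CON3 = 506 / D = 0.762
D = 506 / 0.762 = 664.0
Remaining denominator categories sum to 506
non-contacts = 664.0 − 506 ≈ 158

158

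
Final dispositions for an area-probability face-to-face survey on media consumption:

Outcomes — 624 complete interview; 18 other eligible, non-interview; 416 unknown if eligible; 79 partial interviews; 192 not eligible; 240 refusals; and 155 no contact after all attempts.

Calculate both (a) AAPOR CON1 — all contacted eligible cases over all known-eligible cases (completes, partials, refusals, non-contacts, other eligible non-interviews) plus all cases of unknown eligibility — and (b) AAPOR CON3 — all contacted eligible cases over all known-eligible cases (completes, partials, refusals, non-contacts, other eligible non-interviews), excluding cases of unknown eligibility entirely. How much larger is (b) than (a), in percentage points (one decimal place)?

Top → 624 + 79 + 240 + 18 = 961
Denom → 624 + 79 + 240 + 155 + 18 + 416 = 1532
CON1 = 961 / 1532 = 0.6273
Denom → 624 + 79 + 240 + 155 + 18 = 1116
CON3 = 961 / 1116 = 0.8611
Difference = 86.11 − 62.73 = 23.38 percentage points

23.4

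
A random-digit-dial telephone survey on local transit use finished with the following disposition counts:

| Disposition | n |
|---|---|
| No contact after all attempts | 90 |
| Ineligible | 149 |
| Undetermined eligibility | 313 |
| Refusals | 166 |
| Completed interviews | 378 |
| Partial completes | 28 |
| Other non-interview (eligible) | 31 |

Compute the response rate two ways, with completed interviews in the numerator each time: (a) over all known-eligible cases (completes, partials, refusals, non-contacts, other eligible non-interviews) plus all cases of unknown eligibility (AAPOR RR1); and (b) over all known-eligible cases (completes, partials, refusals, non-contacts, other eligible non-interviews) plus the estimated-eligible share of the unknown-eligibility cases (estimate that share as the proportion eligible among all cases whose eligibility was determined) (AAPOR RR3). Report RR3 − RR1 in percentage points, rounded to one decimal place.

2.2

Num = 378
Denominator = 378 + 28 + 166 + 90 + 31 + 313 = 1006
RR1 = 378 / 1006 = 0.3757
Known eligible = 378 + 28 + 166 + 90 + 31 = 693
e = 693 / (693 + 149) = 693 / 842 = 0.8230
e × U = 0.8230 × 313 = 257.60
Denominator = 693 + 257.60 = 950.60
RR3 = 378 / 950.60 = 0.3976
Difference = 39.76 − 37.57 = 2.19 percentage points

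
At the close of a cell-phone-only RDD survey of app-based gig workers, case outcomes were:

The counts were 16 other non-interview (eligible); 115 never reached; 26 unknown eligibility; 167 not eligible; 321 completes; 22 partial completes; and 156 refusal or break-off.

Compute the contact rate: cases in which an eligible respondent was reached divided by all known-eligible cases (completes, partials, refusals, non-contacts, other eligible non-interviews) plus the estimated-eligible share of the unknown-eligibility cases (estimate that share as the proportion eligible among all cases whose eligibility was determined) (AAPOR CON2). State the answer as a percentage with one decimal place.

79.2%

Top → 321 + 22 + 156 + 16 = 515
Determined eligible → 321 + 22 + 156 + 115 + 16 = 630
e = 630 / (630 + 167) = 630 / 797 = 0.7905
Eligible share of unknowns → 0.7905 × 26 = 20.55
Base → 630 + 20.55 = 650.55
CON2 = 515 / 650.55 = 0.7916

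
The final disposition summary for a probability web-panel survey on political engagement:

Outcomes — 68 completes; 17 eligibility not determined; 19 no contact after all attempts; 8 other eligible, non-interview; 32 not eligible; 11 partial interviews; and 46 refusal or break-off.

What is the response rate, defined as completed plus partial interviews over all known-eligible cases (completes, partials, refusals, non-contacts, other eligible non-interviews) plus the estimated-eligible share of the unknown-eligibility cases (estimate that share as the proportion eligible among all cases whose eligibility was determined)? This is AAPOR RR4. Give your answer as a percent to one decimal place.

47.6%

Top = 68 + 11 = 79
Eligible (known) = 68 + 11 + 46 + 19 + 8 = 152
e = 152 / (152 + 32) = 152 / 184 = 0.8261
Eligible share of unknowns = 0.8261 × 17 = 14.04
Base = 152 + 14.04 = 166.04
RR4 = 79 / 166.04 = 0.4758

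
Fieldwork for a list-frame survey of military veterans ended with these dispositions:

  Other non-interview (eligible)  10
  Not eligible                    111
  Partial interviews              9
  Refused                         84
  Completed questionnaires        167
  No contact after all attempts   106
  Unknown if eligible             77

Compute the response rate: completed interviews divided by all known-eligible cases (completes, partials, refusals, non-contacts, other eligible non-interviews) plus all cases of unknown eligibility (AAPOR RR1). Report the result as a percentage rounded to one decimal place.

Numerator: 167
Denom: 167 + 9 + 84 + 106 + 10 + 77 = 453
RR1 = 167 / 453 = 0.3687

36.9%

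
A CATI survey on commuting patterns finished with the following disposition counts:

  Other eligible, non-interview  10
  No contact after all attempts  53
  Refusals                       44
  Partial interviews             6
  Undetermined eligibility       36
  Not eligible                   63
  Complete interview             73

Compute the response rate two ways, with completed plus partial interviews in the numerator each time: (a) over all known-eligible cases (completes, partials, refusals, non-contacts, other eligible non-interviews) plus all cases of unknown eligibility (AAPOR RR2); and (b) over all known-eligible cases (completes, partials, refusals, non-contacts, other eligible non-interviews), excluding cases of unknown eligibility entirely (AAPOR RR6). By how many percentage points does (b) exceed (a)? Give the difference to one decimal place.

Numerator → 73 + 6 = 79
Denominator → 73 + 6 + 44 + 53 + 10 + 36 = 222
RR2 = 79 / 222 = 0.3559
Denominator → 73 + 6 + 44 + 53 + 10 = 186
RR6 = 79 / 186 = 0.4247
Difference = 42.47 − 35.59 = 6.88 percentage points

6.9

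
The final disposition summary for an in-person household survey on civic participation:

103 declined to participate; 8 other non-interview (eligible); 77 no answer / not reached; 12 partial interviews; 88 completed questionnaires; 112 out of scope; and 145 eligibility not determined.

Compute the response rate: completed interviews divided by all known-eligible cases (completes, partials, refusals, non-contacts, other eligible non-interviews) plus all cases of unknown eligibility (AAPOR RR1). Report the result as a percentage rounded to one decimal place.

20.3%

Num: 88
Base: 88 + 12 + 103 + 77 + 8 + 145 = 433
RR1 = 88 / 433 = 0.2032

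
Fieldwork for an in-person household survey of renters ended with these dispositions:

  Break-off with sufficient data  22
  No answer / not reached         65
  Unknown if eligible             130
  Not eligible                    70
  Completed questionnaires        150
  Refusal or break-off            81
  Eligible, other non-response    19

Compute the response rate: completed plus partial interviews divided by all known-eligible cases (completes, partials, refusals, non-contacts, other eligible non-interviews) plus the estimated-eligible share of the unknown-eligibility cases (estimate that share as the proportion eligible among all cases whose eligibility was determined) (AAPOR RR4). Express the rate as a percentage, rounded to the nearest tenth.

Numerator → 150 + 22 = 172
Eligible (known) → 150 + 22 + 81 + 65 + 19 = 337
e = 337 / (337 + 70) = 337 / 407 = 0.8280
Eligible share of unknowns → 0.8280 × 130 = 107.64
Denom → 337 + 107.64 = 444.64
RR4 = 172 / 444.64 = 0.3868

38.7%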